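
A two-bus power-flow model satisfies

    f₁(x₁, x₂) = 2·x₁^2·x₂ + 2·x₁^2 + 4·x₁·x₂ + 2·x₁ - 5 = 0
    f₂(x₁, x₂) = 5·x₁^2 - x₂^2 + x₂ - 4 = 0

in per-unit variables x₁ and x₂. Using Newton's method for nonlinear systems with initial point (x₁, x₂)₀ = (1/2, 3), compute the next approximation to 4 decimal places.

(0.5153, 1.2653)

At (1/2, 3): F = (4.0000, -8.7500).
Jacobian J = [[4·x₁·x₂ + 4·x₁ + 4·x₂ + 2, 2·x₁^2 + 4·x₁], [10·x₁, -2·x₂ + 1]].
At the point, J = [[22.0000, 2.5000], [5.0000, -5.0000]] (det J = -122.5000).
Solving J·Δ = −F gives Δ = (0.0153, -1.7347).
Then the next iterate is (x₁, x₂)₁ = (0.5153, 1.2653).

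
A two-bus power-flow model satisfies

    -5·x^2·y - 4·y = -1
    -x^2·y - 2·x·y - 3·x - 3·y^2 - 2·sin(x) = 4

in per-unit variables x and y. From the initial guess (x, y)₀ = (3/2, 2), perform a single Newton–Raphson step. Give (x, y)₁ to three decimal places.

(1.482, 0.101)

At (3/2, 2): F = (-29.500, -32.99499).
Jacobian J = [[-10·x·y, -5·x^2 - 4], [-2·x·y - 2·y - 2·cos(x) - 3, -x^2 - 2·x - 6·y]].
At the point, J = [[-30.000, -15.250], [-13.14147, -17.250]] (det J = 317.09252).
Solving J·Δ = −F gives Δ = (-0.018, -1.899).
Then the next iterate is (x, y)₁ = (1.482, 0.101).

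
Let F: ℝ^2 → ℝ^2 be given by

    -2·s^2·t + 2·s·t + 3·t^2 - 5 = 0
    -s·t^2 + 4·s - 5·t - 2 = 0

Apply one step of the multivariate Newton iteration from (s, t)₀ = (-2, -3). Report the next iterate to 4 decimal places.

(-1.1778, -1.8889)

At (-2, -3): F = (58.0000, 23.0000).
Jacobian J = [[-4·s·t + 2·t, -2·s^2 + 2·s + 6·t], [-t^2 + 4, -2·s·t - 5]].
At the point, J = [[-30.0000, -30.0000], [-5.0000, -17.0000]] (det J = 360.0000).
Solving J·Δ = −F gives Δ = (0.8222, 1.1111).
Then the next iterate is (s, t)₁ = (-1.1778, -1.8889).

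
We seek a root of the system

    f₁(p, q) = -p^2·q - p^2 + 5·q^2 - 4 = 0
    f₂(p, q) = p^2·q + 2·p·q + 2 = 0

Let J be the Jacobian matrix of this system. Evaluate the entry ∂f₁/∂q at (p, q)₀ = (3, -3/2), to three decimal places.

∂f₁/∂q = -p^2 + 10·q.
At (3, -3/2) this is -24.000.

-24.000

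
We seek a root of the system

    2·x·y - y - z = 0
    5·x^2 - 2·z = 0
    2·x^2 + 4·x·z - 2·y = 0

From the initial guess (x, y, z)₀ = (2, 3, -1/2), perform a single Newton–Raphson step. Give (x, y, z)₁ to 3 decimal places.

At (2, 3, -1/2): F = (9.500, 21.000, -2.000).
Jacobian J = [[2·y, 2·x - 1, -1], [10·x, 0, -2], [4·x + 4·z, -2, 4·x]].
At the point, J = [[6.000, 3.000, -1.000], [20.000, 0.000, -2.000], [6.000, -2.000, 8.000]] (det J = -500.000).
Solving J·Δ = −F gives Δ = (-0.976, -0.968, 0.740).
Then the next iterate is (x, y, z)₁ = (1.024, 2.032, 0.240).

(1.024, 2.032, 0.240)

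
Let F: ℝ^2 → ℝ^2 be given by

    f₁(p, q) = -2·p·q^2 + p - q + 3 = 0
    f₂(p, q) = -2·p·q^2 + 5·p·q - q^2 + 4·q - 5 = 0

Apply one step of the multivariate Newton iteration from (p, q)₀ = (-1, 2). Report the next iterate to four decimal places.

(0.2857, 2.1429)

At (-1, 2): F = (8.0000, -3.0000).
Jacobian J = [[-2·q^2 + 1, -4·p·q - 1], [-2·q^2 + 5·q, -4·p·q + 5·p - 2·q + 4]].
At the point, J = [[-7.0000, 7.0000], [2.0000, 3.0000]] (det J = -35.0000).
Solving J·Δ = −F gives Δ = (1.2857, 0.1429).
Then the next iterate is (p, q)₁ = (0.2857, 2.1429).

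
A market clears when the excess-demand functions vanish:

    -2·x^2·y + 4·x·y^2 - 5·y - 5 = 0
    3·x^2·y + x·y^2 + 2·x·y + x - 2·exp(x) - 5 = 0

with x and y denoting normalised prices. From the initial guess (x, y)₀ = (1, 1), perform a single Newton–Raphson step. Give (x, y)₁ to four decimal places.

(-10.5184, 9.0000)

At (1, 1): F = (-8.0000, -3.436564).
Jacobian J = [[-4·x·y + 4·y^2, -2·x^2 + 8·x·y - 5], [6·x·y + y^2 + 2·y - 2·exp(x) + 1, 3·x^2 + 2·x·y + 2·x]].
At the point, J = [[0.0000, 1.0000], [4.563436, 7.0000]] (det J = -4.563436).
Solving J·Δ = −F gives Δ = (-11.5184, 8.0000).
Then the next iterate is (x, y)₁ = (-10.5184, 9.0000).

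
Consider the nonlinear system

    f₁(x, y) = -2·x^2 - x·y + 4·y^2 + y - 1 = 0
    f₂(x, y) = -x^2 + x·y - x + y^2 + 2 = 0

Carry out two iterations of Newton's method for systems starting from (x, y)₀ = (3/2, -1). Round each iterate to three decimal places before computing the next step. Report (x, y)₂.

At (3/2, -1): F = (-1.000, -2.250).
Jacobian J = [[-4·x - y, -x + 8·y + 1], [-2·x + y - 1, x + 2·y]].
At the point, J = [[-5.000, -8.500], [-5.000, -0.500]] (det J = -40.000).
Solving J·Δ = −F gives Δ = (-0.466, 0.156).
Then the next iterate is (x, y)₁ = (1.034, -0.844).
Round to (1.034, -0.844) and repeat: F = (-0.26027, -0.26352), J = [[-3.292, -6.786], [-3.912, -0.654]].
Δ = (-0.066, -0.006), so (x, y)₂ = (0.968, -0.850).

(0.968, -0.850)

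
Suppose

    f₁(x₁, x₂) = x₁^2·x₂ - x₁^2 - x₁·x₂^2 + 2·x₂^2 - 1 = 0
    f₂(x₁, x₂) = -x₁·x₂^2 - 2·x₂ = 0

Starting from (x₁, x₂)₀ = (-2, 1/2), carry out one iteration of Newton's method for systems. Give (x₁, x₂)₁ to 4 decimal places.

At (-2, 1/2): F = (-2.0000, -0.5000).
Jacobian J = [[2·x₁·x₂ - 2·x₁ - x₂^2, x₁^2 - 2·x₁·x₂ + 4·x₂], [-x₂^2, -2·x₁·x₂ - 2]].
At the point, J = [[1.7500, 8.0000], [-0.2500, 0.0000]] (det J = 2.0000).
Solving J·Δ = −F gives Δ = (-2.0000, 0.6875).
Then the next iterate is (x₁, x₂)₁ = (-4.0000, 1.1875).

(-4.0000, 1.1875)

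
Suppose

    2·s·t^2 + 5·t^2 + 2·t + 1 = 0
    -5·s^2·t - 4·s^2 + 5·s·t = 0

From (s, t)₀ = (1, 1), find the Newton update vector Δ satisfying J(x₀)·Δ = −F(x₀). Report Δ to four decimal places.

At (1, 1): F = (10.0000, -4.0000).
Jacobian J = [[2·t^2, 4·s·t + 10·t + 2], [-10·s·t - 8·s + 5·t, -5·s^2 + 5·s]].
At the point, J = [[2.0000, 16.0000], [-13.0000, 0.0000]] (det J = 208.0000).
Solving J·Δ = −F gives Δ = (-0.3077, -0.5865).

(-0.3077, -0.5865)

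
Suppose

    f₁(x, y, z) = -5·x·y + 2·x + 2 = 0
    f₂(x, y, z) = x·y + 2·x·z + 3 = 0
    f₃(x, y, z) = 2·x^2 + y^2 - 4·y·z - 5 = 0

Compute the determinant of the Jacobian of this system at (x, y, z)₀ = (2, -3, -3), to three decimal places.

J = [[-5·y + 2, -5·x, 0], [y + 2·z, x, 2·x], [4·x, 2·y - 4·z, -4·y]].
At the point, J = [[17.000, -10.000, 0.000], [-9.000, 2.000, 4.000], [8.000, 6.000, 12.000]].
det J = -1400.000.

-1400.000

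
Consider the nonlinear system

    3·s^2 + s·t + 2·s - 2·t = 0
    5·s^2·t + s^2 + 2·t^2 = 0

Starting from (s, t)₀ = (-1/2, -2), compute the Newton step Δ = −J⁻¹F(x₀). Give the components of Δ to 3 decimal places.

(0.414, 1.404)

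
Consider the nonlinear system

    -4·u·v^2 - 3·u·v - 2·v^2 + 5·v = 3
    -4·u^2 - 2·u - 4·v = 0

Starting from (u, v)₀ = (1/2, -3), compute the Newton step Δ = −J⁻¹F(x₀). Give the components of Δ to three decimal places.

At (1/2, -3): F = (-49.500, 10.000).
Jacobian J = [[-4·v^2 - 3·v, -8·u·v - 3·u - 4·v + 5], [-8·u - 2, -4]].
At the point, J = [[-27.000, 27.500], [-6.000, -4.000]] (det J = 273.000).
Solving J·Δ = −F gives Δ = (0.282, 2.077).

(0.282, 2.077)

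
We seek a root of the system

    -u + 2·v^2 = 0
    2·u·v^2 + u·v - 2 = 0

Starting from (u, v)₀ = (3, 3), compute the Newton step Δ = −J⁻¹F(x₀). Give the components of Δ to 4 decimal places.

(-0.5052, -1.2921)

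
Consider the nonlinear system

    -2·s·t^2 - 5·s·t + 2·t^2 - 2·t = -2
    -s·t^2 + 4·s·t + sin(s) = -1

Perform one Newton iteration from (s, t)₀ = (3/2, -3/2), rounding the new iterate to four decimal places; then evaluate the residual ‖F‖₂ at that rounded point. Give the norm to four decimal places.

At (3/2, -3/2): F = (14.0000, -10.377505).
Jacobian J = [[-2·t^2 - 5·t, -4·s·t - 5·s + 4·t - 2], [-t^2 + 4·t + cos(s), -2·s·t + 4·s]].
At the point, J = [[3.0000, -6.5000], [-8.179263, 10.5000]] (det J = -21.665208).
Solving J·Δ = −F gives Δ = (3.6716, 3.8484).
Then the next iterate is (s, t)₁ = (5.1716, 2.3484).
Re-evaluating at (5.1716, 2.3484): F = (-109.434330, 20.162255), so ‖F‖₂ = 111.2762.

111.2762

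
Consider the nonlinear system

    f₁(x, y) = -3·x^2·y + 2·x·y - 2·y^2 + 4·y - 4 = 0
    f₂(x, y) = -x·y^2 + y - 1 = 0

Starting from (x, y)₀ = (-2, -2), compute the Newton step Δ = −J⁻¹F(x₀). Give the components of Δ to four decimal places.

At (-2, -2): F = (12.0000, 5.0000).
Jacobian J = [[-6·x·y + 2·y, -3·x^2 + 2·x - 4·y + 4], [-y^2, -2·x·y + 1]].
At the point, J = [[-28.0000, -4.0000], [-4.0000, -7.0000]] (det J = 180.0000).
Solving J·Δ = −F gives Δ = (0.3556, 0.5111).

(0.3556, 0.5111)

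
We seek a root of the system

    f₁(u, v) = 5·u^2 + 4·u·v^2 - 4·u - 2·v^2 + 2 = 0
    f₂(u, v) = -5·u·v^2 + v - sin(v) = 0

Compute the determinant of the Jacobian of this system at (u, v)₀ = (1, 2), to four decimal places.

-248.8448

J = [[10·u + 4·v^2 - 4, 8·u·v - 4·v], [-5·v^2, -10·u·v - cos(v) + 1]].
At the point, J = [[22.0000, 8.0000], [-20.0000, -18.583853]].
det J = -248.8448.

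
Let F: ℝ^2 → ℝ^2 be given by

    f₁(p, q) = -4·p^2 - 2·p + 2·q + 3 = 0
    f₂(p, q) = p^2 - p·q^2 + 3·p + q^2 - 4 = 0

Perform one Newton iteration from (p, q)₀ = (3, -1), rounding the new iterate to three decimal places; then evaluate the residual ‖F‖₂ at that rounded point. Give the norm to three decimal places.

10.021

At (3, -1): F = (-41.000, 12.000).
Jacobian J = [[-8·p - 2, 2], [2·p - q^2 + 3, -2·p·q + 2·q]].
At the point, J = [[-26.000, 2.000], [8.000, 4.000]] (det J = -120.000).
Solving J·Δ = −F gives Δ = (-1.567, 0.133).
Then the next iterate is (p, q)₁ = (1.433, -0.867).
Re-evaluating at (1.433, -0.867): F = (-9.81396, 2.02701), so ‖F‖₂ = 10.021.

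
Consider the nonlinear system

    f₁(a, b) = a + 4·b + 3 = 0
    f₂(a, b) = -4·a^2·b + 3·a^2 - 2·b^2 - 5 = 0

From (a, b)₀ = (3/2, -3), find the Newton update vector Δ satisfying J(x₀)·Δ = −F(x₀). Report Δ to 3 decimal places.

(-0.370, 1.968)

At (3/2, -3): F = (-7.500, 10.750).
Jacobian J = [[1, 4], [-8·a·b + 6·a, -4·a^2 - 4·b]].
At the point, J = [[1.000, 4.000], [45.000, 3.000]] (det J = -177.000).
Solving J·Δ = −F gives Δ = (-0.370, 1.968).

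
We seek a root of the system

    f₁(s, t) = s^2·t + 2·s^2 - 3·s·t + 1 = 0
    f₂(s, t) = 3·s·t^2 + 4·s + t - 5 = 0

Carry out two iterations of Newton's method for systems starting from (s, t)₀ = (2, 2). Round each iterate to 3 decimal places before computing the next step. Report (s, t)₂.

(0.840, 0.934)

At (2, 2): F = (5.000, 29.000).
Jacobian J = [[2·s·t + 4·s - 3·t, s^2 - 3·s], [3·t^2 + 4, 6·s·t + 1]].
At the point, J = [[10.000, -2.000], [16.000, 25.000]] (det J = 282.000).
Solving J·Δ = −F gives Δ = (-0.649, -0.745).
Then the next iterate is (s, t)₁ = (1.351, 1.255).
Round to (1.351, 1.255) and repeat: F = (1.85451, 8.04258), J = [[5.03001, -2.22780], [8.72507, 11.17303]].
Δ = (-0.511, -0.321), so (s, t)₂ = (0.840, 0.934).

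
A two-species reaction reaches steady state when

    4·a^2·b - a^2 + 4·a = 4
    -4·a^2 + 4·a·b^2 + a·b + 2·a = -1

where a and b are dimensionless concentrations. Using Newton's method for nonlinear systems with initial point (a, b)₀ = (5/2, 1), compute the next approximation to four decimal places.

(1.5440, 0.7365)

At (5/2, 1): F = (24.7500, -6.5000).
Jacobian J = [[8·a·b - 2·a + 4, 4·a^2], [-8·a + 4·b^2 + b + 2, 8·a·b + a]].
At the point, J = [[19.0000, 25.0000], [-13.0000, 22.5000]] (det J = 752.5000).
Solving J·Δ = −F gives Δ = (-0.9560, -0.2635).
Then the next iterate is (a, b)₁ = (1.5440, 0.7365).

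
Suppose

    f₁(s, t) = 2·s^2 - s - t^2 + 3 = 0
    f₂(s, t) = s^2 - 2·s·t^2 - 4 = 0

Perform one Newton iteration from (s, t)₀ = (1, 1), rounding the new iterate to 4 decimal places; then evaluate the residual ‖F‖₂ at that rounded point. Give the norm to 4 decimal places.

6.0721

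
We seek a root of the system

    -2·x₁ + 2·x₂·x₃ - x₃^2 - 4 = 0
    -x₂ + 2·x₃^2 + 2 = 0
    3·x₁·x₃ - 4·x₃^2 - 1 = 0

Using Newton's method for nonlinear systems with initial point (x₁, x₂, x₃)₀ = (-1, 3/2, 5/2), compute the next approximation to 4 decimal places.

(-0.5852, 1.2874, 1.1787)

At (-1, 3/2, 5/2): F = (-0.7500, 13.0000, -33.5000).
Jacobian J = [[-2, 2·x₃, 2·x₂ - 2·x₃], [0, -1, 4·x₃], [3·x₃, 0, 3·x₁ - 8·x₃]].
At the point, J = [[-2.0000, 5.0000, -2.0000], [0.0000, -1.0000, 10.0000], [7.5000, 0.0000, -23.0000]] (det J = 314.0000).
Solving J·Δ = −F gives Δ = (0.4148, -0.2126, -1.3213).
Then the next iterate is (x₁, x₂, x₃)₁ = (-0.5852, 1.2874, 1.1787).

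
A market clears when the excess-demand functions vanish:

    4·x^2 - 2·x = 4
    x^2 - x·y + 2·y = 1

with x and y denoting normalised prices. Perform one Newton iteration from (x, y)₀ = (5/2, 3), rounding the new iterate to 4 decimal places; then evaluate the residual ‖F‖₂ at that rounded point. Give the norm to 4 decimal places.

At (5/2, 3): F = (16.0000, 3.7500).
Jacobian J = [[8·x - 2, 0], [2·x - y, -x + 2]].
At the point, J = [[18.0000, 0.0000], [2.0000, -0.5000]] (det J = -9.0000).
Solving J·Δ = −F gives Δ = (-0.8889, 3.9444).
Then the next iterate is (x, y)₁ = (1.6111, 6.9444).
Re-evaluating at (1.6111, 6.9444): F = (3.160373, 4.296320), so ‖F‖₂ = 5.3335.

5.3335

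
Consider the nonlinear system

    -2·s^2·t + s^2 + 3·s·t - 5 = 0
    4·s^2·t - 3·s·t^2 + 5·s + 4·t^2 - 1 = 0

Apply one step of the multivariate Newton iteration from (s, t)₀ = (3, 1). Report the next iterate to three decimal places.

At (3, 1): F = (-5.000, 45.000).
Jacobian J = [[-4·s·t + 2·s + 3·t, -2·s^2 + 3·s], [8·s·t - 3·t^2 + 5, 4·s^2 - 6·s·t + 8·t]].
At the point, J = [[-3.000, -9.000], [26.000, 26.000]] (det J = 156.000).
Solving J·Δ = −F gives Δ = (-1.763, 0.032).
Then the next iterate is (s, t)₁ = (1.237, 1.032).

(1.237, 1.032)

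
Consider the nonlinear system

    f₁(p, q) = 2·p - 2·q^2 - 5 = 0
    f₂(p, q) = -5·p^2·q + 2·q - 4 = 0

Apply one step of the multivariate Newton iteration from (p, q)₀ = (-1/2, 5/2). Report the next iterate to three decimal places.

(-0.222, 0.706)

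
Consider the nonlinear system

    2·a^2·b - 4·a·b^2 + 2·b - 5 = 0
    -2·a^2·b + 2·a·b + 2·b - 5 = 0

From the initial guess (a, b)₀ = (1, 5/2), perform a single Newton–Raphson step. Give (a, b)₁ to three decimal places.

At (1, 5/2): F = (-20.000, 0.000).
Jacobian J = [[4·a·b - 4·b^2, 2·a^2 - 8·a·b + 2], [-4·a·b + 2·b, -2·a^2 + 2·a + 2]].
At the point, J = [[-15.000, -16.000], [-5.000, 2.000]] (det J = -110.000).
Solving J·Δ = −F gives Δ = (-0.364, -0.909).
Then the next iterate is (a, b)₁ = (0.636, 1.591).

(0.636, 1.591)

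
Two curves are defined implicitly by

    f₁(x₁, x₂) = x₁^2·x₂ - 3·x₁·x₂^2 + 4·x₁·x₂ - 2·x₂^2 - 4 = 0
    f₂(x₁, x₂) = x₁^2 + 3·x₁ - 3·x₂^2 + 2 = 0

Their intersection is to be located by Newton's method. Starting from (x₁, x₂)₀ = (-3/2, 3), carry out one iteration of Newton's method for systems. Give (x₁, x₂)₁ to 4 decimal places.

At (-3/2, 3): F = (7.2500, -27.2500).
Jacobian J = [[2·x₁·x₂ - 3·x₂^2 + 4·x₂, x₁^2 - 6·x₁·x₂ + 4·x₁ - 4·x₂], [2·x₁ + 3, -6·x₂]].
At the point, J = [[-24.0000, 11.2500], [0.0000, -18.0000]] (det J = 432.0000).
Solving J·Δ = −F gives Δ = (-0.4076, -1.5139).
Then the next iterate is (x₁, x₂)₁ = (-1.9076, 1.4861).

(-1.9076, 1.4861)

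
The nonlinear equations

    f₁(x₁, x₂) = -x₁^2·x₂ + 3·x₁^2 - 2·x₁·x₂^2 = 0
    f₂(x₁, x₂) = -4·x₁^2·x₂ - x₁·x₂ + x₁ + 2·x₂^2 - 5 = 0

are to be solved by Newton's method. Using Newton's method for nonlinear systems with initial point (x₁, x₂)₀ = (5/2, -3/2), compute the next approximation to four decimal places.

(1.4365, -1.2407)

At (5/2, -3/2): F = (16.8750, 43.2500).
Jacobian J = [[-2·x₁·x₂ + 6·x₁ - 2·x₂^2, -x₁^2 - 4·x₁·x₂], [-8·x₁·x₂ - x₂ + 1, -4·x₁^2 - x₁ + 4·x₂]].
At the point, J = [[18.0000, 8.7500], [32.5000, -33.5000]] (det J = -887.3750).
Solving J·Δ = −F gives Δ = (-1.0635, 0.2593).
Then the next iterate is (x₁, x₂)₁ = (1.4365, -1.2407).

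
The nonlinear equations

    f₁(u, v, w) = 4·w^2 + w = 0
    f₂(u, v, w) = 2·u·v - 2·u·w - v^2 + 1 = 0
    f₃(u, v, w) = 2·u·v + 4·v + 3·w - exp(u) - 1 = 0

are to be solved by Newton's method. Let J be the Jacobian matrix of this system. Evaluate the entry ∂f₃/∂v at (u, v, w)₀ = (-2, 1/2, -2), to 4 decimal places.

∂f₃/∂v = 2·u + 4.
At (-2, 1/2, -2) this is 0.0000.

0.0000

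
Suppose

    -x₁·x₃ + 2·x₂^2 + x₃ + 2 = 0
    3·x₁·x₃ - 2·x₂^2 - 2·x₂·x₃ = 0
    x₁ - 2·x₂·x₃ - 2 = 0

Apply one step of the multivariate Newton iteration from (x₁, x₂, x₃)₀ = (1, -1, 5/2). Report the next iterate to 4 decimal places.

(6.4857, -3.4286, -8.3143)

At (1, -1, 5/2): F = (4.0000, 10.5000, 4.0000).
Jacobian J = [[-x₃, 4·x₂, -x₁ + 1], [3·x₃, -4·x₂ - 2·x₃, 3·x₁ - 2·x₂], [1, -2·x₃, -2·x₂]].
At the point, J = [[-2.5000, -4.0000, 0.0000], [7.5000, -1.0000, 5.0000], [1.0000, -5.0000, 2.0000]] (det J = -17.5000).
Solving J·Δ = −F gives Δ = (5.4857, -2.4286, -10.8143).
Then the next iterate is (x₁, x₂, x₃)₁ = (6.4857, -3.4286, -8.3143).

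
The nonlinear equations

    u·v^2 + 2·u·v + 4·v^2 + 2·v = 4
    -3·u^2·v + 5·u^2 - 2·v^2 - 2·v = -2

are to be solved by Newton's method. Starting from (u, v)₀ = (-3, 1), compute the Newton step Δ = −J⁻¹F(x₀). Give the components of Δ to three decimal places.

(2.138, -0.293)

At (-3, 1): F = (-7.000, 16.000).
Jacobian J = [[v^2 + 2·v, 2·u·v + 2·u + 8·v + 2], [-6·u·v + 10·u, -3·u^2 - 4·v - 2]].
At the point, J = [[3.000, -2.000], [-12.000, -33.000]] (det J = -123.000).
Solving J·Δ = −F gives Δ = (2.138, -0.293).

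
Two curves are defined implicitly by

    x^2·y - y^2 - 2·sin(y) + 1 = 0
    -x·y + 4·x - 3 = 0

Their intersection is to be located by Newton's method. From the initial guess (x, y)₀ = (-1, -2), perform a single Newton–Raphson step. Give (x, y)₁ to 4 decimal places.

(0.5909, -2.5456)

At (-1, -2): F = (-3.181405, -9.0000).
Jacobian J = [[2·x·y, x^2 - 2·y - 2·cos(y)], [-y + 4, -x]].
At the point, J = [[4.0000, 5.832294], [6.0000, 1.0000]] (det J = -30.993762).
Solving J·Δ = −F gives Δ = (1.5909, -0.5456).
Then the next iterate is (x, y)₁ = (0.5909, -2.5456).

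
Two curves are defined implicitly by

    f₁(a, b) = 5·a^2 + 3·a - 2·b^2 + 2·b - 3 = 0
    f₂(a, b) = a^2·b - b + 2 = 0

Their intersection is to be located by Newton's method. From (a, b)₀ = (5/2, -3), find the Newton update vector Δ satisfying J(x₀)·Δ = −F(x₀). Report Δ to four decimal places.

At (5/2, -3): F = (11.7500, -13.7500).
Jacobian J = [[10·a + 3, -4·b + 2], [2·a·b, a^2 - 1]].
At the point, J = [[28.0000, 14.0000], [-15.0000, 5.2500]] (det J = 357.0000).
Solving J·Δ = −F gives Δ = (-0.7120, 0.5847).

(-0.7120, 0.5847)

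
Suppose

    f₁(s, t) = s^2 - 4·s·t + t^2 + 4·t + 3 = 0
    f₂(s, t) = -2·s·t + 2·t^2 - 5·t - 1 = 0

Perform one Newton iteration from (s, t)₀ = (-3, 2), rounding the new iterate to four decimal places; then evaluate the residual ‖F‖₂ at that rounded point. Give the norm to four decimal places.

At (-3, 2): F = (48.0000, 9.0000).
Jacobian J = [[2·s - 4·t, -4·s + 2·t + 4], [-2·t, -2·s + 4·t - 5]].
At the point, J = [[-14.0000, 20.0000], [-4.0000, 9.0000]] (det J = -46.0000).
Solving J·Δ = −F gives Δ = (5.4783, 1.4348).
Then the next iterate is (s, t)₁ = (2.4783, 3.4348).
Re-evaluating at (2.4783, 3.4348): F = (0.629163, -11.603228), so ‖F‖₂ = 11.6203.

11.6203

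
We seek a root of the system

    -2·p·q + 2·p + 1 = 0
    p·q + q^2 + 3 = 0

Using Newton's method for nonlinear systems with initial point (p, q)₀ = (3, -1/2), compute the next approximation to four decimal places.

At (3, -1/2): F = (10.0000, 1.7500).
Jacobian J = [[-2·q + 2, -2·p], [q, p + 2·q]].
At the point, J = [[3.0000, -6.0000], [-0.5000, 2.0000]] (det J = 3.0000).
Solving J·Δ = −F gives Δ = (-10.1667, -3.4167).
Then the next iterate is (p, q)₁ = (-7.1667, -3.9167).

(-7.1667, -3.9167)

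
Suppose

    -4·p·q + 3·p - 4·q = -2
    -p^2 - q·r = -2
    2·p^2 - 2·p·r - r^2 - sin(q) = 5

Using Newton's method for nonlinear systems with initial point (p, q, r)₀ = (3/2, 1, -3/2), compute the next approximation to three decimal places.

At (3/2, 1, -3/2): F = (-3.500, 1.250, 0.90853).
Jacobian J = [[-4·q + 3, -4·p - 4, 0], [-2·p, -r, -q], [4·p - 2·r, -cos(q), -2·p - 2·r]].
At the point, J = [[-1.000, -10.000, 0.000], [-3.000, 1.500, -1.000], [9.000, -0.54030, 0.000]] (det J = 90.54030).
Solving J·Δ = −F gives Δ = (-0.121, -0.338, 1.107).
Then the next iterate is (p, q, r)₁ = (1.379, 0.662, -0.393).

(1.379, 0.662, -0.393)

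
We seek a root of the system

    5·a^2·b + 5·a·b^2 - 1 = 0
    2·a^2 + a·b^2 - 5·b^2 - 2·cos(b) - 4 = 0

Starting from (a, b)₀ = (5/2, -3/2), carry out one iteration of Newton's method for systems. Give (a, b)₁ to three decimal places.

At (5/2, -3/2): F = (-19.750, 2.73353).
Jacobian J = [[10·a·b + 5·b^2, 5·a^2 + 10·a·b], [4·a + b^2, 2·a·b - 10·b + 2·sin(b)]].
At the point, J = [[-26.250, -6.250], [12.250, 5.50501]] (det J = -67.94401).
Solving J·Δ = −F gives Δ = (-1.349, 2.505).
Then the next iterate is (a, b)₁ = (1.151, 1.005).

(1.151, 1.005)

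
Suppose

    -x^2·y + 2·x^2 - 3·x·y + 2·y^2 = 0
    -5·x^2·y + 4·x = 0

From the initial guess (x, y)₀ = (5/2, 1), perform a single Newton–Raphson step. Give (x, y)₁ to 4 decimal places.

(1.6370, 0.8999)

At (5/2, 1): F = (0.7500, -21.2500).
Jacobian J = [[-2·x·y + 4·x - 3·y, -x^2 - 3·x + 4·y], [-10·x·y + 4, -5·x^2]].
At the point, J = [[2.0000, -9.7500], [-21.0000, -31.2500]] (det J = -267.2500).
Solving J·Δ = −F gives Δ = (-0.8630, -0.1001).
Then the next iterate is (x, y)₁ = (1.6370, 0.8999).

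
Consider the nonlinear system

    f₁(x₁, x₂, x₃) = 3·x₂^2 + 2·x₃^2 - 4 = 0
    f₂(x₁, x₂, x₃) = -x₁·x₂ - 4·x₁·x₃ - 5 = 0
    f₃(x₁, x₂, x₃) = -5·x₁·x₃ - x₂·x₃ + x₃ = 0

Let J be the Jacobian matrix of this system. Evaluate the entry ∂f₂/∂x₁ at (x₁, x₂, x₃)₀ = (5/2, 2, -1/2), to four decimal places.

∂f₂/∂x₁ = -x₂ - 4·x₃.
At (5/2, 2, -1/2) this is 0.0000.

0.0000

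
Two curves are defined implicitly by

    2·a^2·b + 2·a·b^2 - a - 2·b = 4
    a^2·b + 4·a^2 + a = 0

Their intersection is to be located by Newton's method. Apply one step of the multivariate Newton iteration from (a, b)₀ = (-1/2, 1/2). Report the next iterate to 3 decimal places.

(-0.452, -1.329)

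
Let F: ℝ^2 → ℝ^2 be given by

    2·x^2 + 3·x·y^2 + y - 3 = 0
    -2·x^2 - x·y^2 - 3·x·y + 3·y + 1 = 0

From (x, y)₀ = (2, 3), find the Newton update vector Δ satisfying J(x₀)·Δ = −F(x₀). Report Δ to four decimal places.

(-0.7506, -0.9657)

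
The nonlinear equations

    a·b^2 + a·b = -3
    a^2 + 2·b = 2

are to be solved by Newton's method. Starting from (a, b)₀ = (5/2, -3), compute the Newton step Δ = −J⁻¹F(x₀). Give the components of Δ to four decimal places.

At (5/2, -3): F = (18.0000, -1.7500).
Jacobian J = [[b^2 + b, 2·a·b + a], [2·a, 2]].
At the point, J = [[6.0000, -12.5000], [5.0000, 2.0000]] (det J = 74.5000).
Solving J·Δ = −F gives Δ = (-0.1896, 1.3490).

(-0.1896, 1.3490)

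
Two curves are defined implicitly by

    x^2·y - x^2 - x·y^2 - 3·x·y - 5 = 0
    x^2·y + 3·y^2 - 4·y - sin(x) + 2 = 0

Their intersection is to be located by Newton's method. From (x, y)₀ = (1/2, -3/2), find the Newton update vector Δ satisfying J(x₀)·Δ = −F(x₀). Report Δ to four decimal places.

At (1/2, -3/2): F = (-4.5000, 13.895574).
Jacobian J = [[2·x·y - 2·x - y^2 - 3·y, x^2 - 2·x·y - 3·x], [2·x·y - cos(x), x^2 + 6·y - 4]].
At the point, J = [[-0.2500, 0.2500], [-2.377583, -12.7500]] (det J = 3.781896).
Solving J·Δ = −F gives Δ = (-14.2524, 3.7476).

(-14.2524, 3.7476)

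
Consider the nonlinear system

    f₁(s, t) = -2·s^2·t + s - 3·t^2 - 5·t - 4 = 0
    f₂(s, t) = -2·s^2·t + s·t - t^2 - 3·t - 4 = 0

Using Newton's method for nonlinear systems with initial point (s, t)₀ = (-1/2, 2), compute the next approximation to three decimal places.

At (-1/2, 2): F = (-27.500, -16.000).
Jacobian J = [[-4·s·t + 1, -2·s^2 - 6·t - 5], [-4·s·t + t, -2·s^2 + s - 2·t - 3]].
At the point, J = [[5.000, -17.500], [6.000, -8.000]] (det J = 65.000).
Solving J·Δ = −F gives Δ = (0.923, -1.308).
Then the next iterate is (s, t)₁ = (0.423, 0.692).

(0.423, 0.692)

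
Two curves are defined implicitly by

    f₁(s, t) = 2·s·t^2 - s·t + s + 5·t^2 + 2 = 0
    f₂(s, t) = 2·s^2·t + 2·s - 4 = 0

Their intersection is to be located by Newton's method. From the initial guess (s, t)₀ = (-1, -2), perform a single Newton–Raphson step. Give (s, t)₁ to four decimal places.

At (-1, -2): F = (11.0000, -10.0000).
Jacobian J = [[2·t^2 - t + 1, 4·s·t - s + 10·t], [4·s·t + 2, 2·s^2]].
At the point, J = [[11.0000, -11.0000], [10.0000, 2.0000]] (det J = 132.0000).
Solving J·Δ = −F gives Δ = (0.6667, 1.6667).
Then the next iterate is (s, t)₁ = (-0.3333, -0.3333).

(-0.3333, -0.3333)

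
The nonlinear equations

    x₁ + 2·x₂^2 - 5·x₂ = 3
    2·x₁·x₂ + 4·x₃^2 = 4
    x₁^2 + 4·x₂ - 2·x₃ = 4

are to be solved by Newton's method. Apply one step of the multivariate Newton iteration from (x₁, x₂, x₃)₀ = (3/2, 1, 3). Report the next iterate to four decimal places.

(4.1910, -0.8090, 1.5435)

At (3/2, 1, 3): F = (-4.5000, 35.0000, -3.7500).
Jacobian J = [[1, 4·x₂ - 5, 0], [2·x₂, 2·x₁, 8·x₃], [2·x₁, 4, -2]].
At the point, J = [[1.0000, -1.0000, 0.0000], [2.0000, 3.0000, 24.0000], [3.0000, 4.0000, -2.0000]] (det J = -178.0000).
Solving J·Δ = −F gives Δ = (2.6910, -1.8090, -1.4565).
Then the next iterate is (x₁, x₂, x₃)₁ = (4.1910, -0.8090, 1.5435).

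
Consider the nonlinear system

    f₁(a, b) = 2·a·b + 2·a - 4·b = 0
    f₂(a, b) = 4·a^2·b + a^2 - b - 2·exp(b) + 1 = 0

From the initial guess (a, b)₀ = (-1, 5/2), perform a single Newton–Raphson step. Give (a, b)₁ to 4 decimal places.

(-0.0268, 0.8021)

At (-1, 5/2): F = (-17.0000, -14.864988).
Jacobian J = [[2·b + 2, 2·a - 4], [8·a·b + 2·a, 4·a^2 - 2·exp(b) - 1]].
At the point, J = [[7.0000, -6.0000], [-22.0000, -21.364988]] (det J = -281.554915).
Solving J·Δ = −F gives Δ = (0.9732, -1.6979).
Then the next iterate is (a, b)₁ = (-0.0268, 0.8021).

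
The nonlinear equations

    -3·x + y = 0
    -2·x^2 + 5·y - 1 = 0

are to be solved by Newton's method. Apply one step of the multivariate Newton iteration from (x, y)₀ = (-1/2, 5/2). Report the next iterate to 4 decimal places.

(0.0294, 0.0882)

At (-1/2, 5/2): F = (4.0000, 11.0000).
Jacobian J = [[-3, 1], [-4·x, 5]].
At the point, J = [[-3.0000, 1.0000], [2.0000, 5.0000]] (det J = -17.0000).
Solving J·Δ = −F gives Δ = (0.5294, -2.4118).
Then the next iterate is (x, y)₁ = (0.0294, 0.0882).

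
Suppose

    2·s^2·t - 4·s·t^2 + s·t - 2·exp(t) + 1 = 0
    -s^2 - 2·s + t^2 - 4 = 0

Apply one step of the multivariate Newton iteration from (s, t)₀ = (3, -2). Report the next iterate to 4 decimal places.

At (3, -2): F = (-89.270671, -15.0000).
Jacobian J = [[4·s·t - 4·t^2 + t, 2·s^2 - 8·s·t + s - 2·exp(t)], [-2·s - 2, 2·t]].
At the point, J = [[-42.0000, 68.729329], [-8.0000, -4.0000]] (det J = 717.834635).
Solving J·Δ = −F gives Δ = (-1.9336, 0.1172).
Then the next iterate is (s, t)₁ = (1.0664, -1.8828).

(1.0664, -1.8828)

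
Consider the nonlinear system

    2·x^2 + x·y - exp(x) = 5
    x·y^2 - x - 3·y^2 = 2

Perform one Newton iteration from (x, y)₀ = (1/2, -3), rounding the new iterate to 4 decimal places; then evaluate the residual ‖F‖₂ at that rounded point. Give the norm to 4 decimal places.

At (1/2, -3): F = (-7.648721, -25.0000).
Jacobian J = [[4·x + y - exp(x), x], [y^2 - 1, 2·x·y - 6·y]].
At the point, J = [[-2.648721, 0.5000], [8.0000, 15.0000]] (det J = -43.730819).
Solving J·Δ = −F gives Δ = (-2.3377, 2.9135).
Then the next iterate is (x, y)₁ = (-1.8377, -0.0865).
Re-evaluating at (-1.8377, -0.0865): F = (1.754061, -0.198497), so ‖F‖₂ = 1.7653.

1.7653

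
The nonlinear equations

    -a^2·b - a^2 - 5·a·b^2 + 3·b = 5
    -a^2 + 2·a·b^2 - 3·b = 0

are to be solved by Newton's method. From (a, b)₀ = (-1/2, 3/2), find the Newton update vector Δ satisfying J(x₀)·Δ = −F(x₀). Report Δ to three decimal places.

At (-1/2, 3/2): F = (4.500, -7.000).
Jacobian J = [[-2·a·b - 2·a - 5·b^2, -a^2 - 10·a·b + 3], [-2·a + 2·b^2, 4·a·b - 3]].
At the point, J = [[-8.750, 10.250], [5.500, -6.000]] (det J = -3.875).
Solving J·Δ = −F gives Δ = (11.548, 9.419).

(11.548, 9.419)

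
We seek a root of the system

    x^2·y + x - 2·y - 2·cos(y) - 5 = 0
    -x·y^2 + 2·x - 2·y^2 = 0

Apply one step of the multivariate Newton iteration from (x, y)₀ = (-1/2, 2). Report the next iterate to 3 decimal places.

At (-1/2, 2): F = (-8.16771, -7.000).
Jacobian J = [[2·x·y + 1, x^2 + 2·sin(y) - 2], [-y^2 + 2, -2·x·y - 4·y]].
At the point, J = [[-1.000, 0.06859], [-2.000, -6.000]] (det J = 6.13719).
Solving J·Δ = −F gives Δ = (-8.063, 1.521).
Then the next iterate is (x, y)₁ = (-8.563, 3.521).

(-8.563, 3.521)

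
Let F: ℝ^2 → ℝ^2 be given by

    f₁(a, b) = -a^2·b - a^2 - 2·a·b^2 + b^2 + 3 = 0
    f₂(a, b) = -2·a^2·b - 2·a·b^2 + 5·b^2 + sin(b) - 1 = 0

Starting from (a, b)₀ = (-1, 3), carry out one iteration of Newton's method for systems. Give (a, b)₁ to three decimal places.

At (-1, 3): F = (26.000, 56.14112).
Jacobian J = [[-2·a·b - 2·a - 2·b^2, -a^2 - 4·a·b + 2·b], [-4·a·b - 2·b^2, -2·a^2 - 4·a·b + 10·b + cos(b)]].
At the point, J = [[-10.000, 17.000], [-6.000, 39.01001]] (det J = -288.10008).
Solving J·Δ = −F gives Δ = (0.208, -1.407).
Then the next iterate is (a, b)₁ = (-0.792, 1.593).

(-0.792, 1.593)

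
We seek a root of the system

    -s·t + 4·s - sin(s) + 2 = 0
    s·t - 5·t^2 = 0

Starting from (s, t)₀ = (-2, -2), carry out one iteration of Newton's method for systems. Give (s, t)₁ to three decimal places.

(-0.898, -0.989)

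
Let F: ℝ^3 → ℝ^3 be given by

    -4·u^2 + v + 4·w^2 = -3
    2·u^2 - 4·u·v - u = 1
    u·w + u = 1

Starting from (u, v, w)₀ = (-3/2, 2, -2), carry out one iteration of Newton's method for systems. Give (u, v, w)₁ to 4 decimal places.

(-1.6523, -1.2141, -1.5651)

At (-3/2, 2, -2): F = (12.0000, 17.0000, 0.5000).
Jacobian J = [[-8·u, 1, 8·w], [4·u - 4·v - 1, -4·u, 0], [w + 1, 0, u]].
At the point, J = [[12.0000, 1.0000, -16.0000], [-15.0000, 6.0000, 0.0000], [-1.0000, 0.0000, -1.5000]] (det J = -226.5000).
Solving J·Δ = −F gives Δ = (-0.1523, -3.2141, 0.4349).
Then the next iterate is (u, v, w)₁ = (-1.6523, -1.2141, -1.5651).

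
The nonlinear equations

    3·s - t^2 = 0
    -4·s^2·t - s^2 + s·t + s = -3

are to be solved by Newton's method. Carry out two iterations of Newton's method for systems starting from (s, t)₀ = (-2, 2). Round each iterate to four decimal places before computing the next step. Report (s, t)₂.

(0.3107, -1.0272)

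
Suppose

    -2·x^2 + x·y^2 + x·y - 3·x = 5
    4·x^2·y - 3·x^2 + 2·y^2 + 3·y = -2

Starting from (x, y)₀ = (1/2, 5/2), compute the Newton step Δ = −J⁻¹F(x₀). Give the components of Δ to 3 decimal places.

(3.429, -3.411)

At (1/2, 5/2): F = (-2.625, 23.750).
Jacobian J = [[-4·x + y^2 + y - 3, 2·x·y + x], [8·x·y - 6·x, 4·x^2 + 4·y + 3]].
At the point, J = [[3.750, 3.000], [7.000, 14.000]] (det J = 31.500).
Solving J·Δ = −F gives Δ = (3.429, -3.411).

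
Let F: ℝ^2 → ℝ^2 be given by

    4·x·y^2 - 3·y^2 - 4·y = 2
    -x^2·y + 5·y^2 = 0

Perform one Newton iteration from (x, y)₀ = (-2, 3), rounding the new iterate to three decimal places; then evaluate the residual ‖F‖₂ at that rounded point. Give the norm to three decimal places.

32.836

At (-2, 3): F = (-113.000, 33.000).
Jacobian J = [[4·y^2, 8·x·y - 6·y - 4], [-2·x·y, -x^2 + 10·y]].
At the point, J = [[36.000, -70.000], [12.000, 26.000]] (det J = 1776.000).
Solving J·Δ = −F gives Δ = (0.354, -1.432).
Then the next iterate is (x, y)₁ = (-1.646, 1.568).
Re-evaluating at (-1.646, 1.568): F = (-31.83545, 8.04491), so ‖F‖₂ = 32.836.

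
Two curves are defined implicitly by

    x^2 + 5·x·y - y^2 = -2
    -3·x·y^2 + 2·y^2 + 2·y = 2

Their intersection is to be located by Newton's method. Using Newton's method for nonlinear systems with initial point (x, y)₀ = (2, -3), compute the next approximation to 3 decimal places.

At (2, -3): F = (-33.000, -44.000).
Jacobian J = [[2·x + 5·y, 5·x - 2·y], [-3·y^2, -6·x·y + 4·y + 2]].
At the point, J = [[-11.000, 16.000], [-27.000, 26.000]] (det J = 146.000).
Solving J·Δ = −F gives Δ = (1.055, 2.788).
Then the next iterate is (x, y)₁ = (3.055, -0.212).

(3.055, -0.212)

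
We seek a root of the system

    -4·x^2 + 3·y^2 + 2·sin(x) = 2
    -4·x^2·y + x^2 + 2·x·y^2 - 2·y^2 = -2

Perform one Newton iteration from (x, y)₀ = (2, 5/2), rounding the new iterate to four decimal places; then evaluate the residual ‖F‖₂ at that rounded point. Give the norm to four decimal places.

At (2, 5/2): F = (2.568595, -21.5000).
Jacobian J = [[-8·x + 2·cos(x), 6·y], [-8·x·y + 2·x + 2·y^2, -4·x^2 + 4·x·y - 4·y]].
At the point, J = [[-16.832294, 15.0000], [-23.5000, -6.0000]] (det J = 453.493762).
Solving J·Δ = −F gives Δ = (-0.6772, -0.9311).
Then the next iterate is (x, y)₁ = (1.3228, 1.5689).
Re-evaluating at (1.3228, 1.5689): F = (0.323955, -5.642134), so ‖F‖₂ = 5.6514.

5.6514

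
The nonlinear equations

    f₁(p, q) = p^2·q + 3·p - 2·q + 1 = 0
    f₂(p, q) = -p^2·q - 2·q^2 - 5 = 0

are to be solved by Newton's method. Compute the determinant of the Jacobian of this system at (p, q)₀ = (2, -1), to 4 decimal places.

J = [[2·p·q + 3, p^2 - 2], [-2·p·q, -p^2 - 4·q]].
At the point, J = [[-1.0000, 2.0000], [4.0000, 0.0000]].
det J = -8.0000.

-8.0000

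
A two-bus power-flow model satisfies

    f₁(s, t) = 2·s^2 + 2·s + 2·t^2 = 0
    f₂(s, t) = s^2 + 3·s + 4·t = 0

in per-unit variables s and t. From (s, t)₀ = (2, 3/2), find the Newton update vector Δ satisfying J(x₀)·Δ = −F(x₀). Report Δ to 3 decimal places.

At (2, 3/2): F = (16.500, 16.000).
Jacobian J = [[4·s + 2, 4·t], [2·s + 3, 4]].
At the point, J = [[10.000, 6.000], [7.000, 4.000]] (det J = -2.000).
Solving J·Δ = −F gives Δ = (-15.000, 22.250).

(-15.000, 22.250)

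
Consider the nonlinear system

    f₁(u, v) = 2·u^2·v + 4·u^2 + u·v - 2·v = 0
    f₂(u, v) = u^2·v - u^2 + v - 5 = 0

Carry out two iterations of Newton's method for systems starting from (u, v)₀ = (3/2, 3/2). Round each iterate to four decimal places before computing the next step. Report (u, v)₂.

At (3/2, 3/2): F = (15.0000, -2.3750).
Jacobian J = [[4·u·v + 8·u + v, 2·u^2 + u - 2], [2·u·v - 2·u, u^2 + 1]].
At the point, J = [[22.5000, 4.0000], [1.5000, 3.2500]] (det J = 67.1250).
Solving J·Δ = −F gives Δ = (-0.8678, 1.1313).
Then the next iterate is (u, v)₁ = (0.6322, 2.6313).
Round to (0.6322, 2.6313) and repeat: F = (0.102955, -1.716707), J = [[14.342931, -0.568446], [2.062616, 1.399677]].
Δ = (0.0391, 1.1688), so (u, v)₂ = (0.6713, 3.8001).

(0.6713, 3.8001)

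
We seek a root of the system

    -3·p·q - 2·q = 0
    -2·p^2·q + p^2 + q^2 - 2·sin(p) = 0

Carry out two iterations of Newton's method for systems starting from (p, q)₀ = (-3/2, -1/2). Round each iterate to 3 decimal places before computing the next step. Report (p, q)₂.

(-0.197, -0.152)

At (-3/2, -1/2): F = (-1.250, 6.74499).
Jacobian J = [[-3·q, -3·p - 2], [-4·p·q + 2·p - 2·cos(p), -2·p^2 + 2·q]].
At the point, J = [[1.500, 2.500], [-6.14147, -5.500]] (det J = 7.10369).
Solving J·Δ = −F gives Δ = (1.406, -0.344).
Then the next iterate is (p, q)₁ = (-0.094, -0.844).
Round to (-0.094, -0.844) and repeat: F = (1.44999, 0.92381), J = [[2.532, -1.718], [-2.49651, -1.70567]].
Δ = (-0.103, 0.692), so (p, q)₂ = (-0.197, -0.152).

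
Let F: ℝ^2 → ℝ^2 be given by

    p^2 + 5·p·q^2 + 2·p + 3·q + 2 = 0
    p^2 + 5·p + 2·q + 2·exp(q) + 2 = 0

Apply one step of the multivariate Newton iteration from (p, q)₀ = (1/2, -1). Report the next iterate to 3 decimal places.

At (1/2, -1): F = (2.750, 3.48576).
Jacobian J = [[2·p + 5·q^2 + 2, 10·p·q + 3], [2·p + 5, 2·exp(q) + 2]].
At the point, J = [[8.000, -2.000], [6.000, 2.73576]] (det J = 33.88607).
Solving J·Δ = −F gives Δ = (-0.428, -0.336).
Then the next iterate is (p, q)₁ = (0.072, -1.336).

(0.072, -1.336)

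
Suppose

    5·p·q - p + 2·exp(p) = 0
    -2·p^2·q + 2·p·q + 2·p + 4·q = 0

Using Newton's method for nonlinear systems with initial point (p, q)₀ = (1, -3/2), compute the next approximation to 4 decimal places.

(1.2079, -0.7599)

At (1, -3/2): F = (-3.063436, -4.0000).
Jacobian J = [[5·q + 2·exp(p) - 1, 5·p], [-4·p·q + 2·q + 2, -2·p^2 + 2·p + 4]].
At the point, J = [[-3.063436, 5.0000], [5.0000, 4.0000]] (det J = -37.253745).
Solving J·Δ = −F gives Δ = (0.2079, 0.7401).
Then the next iterate is (p, q)₁ = (1.2079, -0.7599).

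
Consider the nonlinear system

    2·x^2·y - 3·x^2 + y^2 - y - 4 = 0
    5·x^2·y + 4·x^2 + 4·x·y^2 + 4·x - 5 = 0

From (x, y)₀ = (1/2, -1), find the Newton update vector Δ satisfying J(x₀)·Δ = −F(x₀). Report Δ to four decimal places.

(-0.1860, -0.9280)

At (1/2, -1): F = (-3.2500, -1.2500).
Jacobian J = [[4·x·y - 6·x, 2·x^2 + 2·y - 1], [10·x·y + 8·x + 4·y^2 + 4, 5·x^2 + 8·x·y]].
At the point, J = [[-5.0000, -2.5000], [7.0000, -2.7500]] (det J = 31.2500).
Solving J·Δ = −F gives Δ = (-0.1860, -0.9280).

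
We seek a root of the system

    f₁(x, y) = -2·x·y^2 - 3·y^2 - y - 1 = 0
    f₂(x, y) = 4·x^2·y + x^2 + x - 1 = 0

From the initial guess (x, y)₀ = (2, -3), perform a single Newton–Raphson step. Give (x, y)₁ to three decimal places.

(1.466, -1.746)

At (2, -3): F = (-61.000, -43.000).
Jacobian J = [[-2·y^2, -4·x·y - 6·y - 1], [8·x·y + 2·x + 1, 4·x^2]].
At the point, J = [[-18.000, 41.000], [-43.000, 16.000]] (det J = 1475.000).
Solving J·Δ = −F gives Δ = (-0.534, 1.254).
Then the next iterate is (x, y)₁ = (1.466, -1.746).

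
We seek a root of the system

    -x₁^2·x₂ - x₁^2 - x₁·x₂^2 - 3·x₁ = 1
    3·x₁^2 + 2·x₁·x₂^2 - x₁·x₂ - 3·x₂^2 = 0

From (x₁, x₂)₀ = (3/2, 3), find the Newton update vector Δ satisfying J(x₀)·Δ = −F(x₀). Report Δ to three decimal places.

At (3/2, 3): F = (-28.000, 2.250).
Jacobian J = [[-2·x₁·x₂ - 2·x₁ - x₂^2 - 3, -x₁^2 - 2·x₁·x₂], [6·x₁ + 2·x₂^2 - x₂, 4·x₁·x₂ - x₁ - 6·x₂]].
At the point, J = [[-24.000, -11.250], [24.000, -1.500]] (det J = 306.000).
Solving J·Δ = −F gives Δ = (-0.220, -2.020).

(-0.220, -2.020)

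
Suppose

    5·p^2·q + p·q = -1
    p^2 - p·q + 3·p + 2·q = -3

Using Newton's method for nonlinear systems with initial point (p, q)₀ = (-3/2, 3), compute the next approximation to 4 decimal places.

(-1.5324, -0.2420)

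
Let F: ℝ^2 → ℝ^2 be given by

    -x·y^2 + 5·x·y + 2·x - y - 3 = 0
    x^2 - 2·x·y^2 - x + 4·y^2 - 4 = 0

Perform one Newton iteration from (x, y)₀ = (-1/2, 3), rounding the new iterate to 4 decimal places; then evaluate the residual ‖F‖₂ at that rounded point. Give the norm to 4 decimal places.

10.8406

At (-1/2, 3): F = (-10.0000, 41.7500).
Jacobian J = [[-y^2 + 5·y + 2, -2·x·y + 5·x - 1], [2·x - 2·y^2 - 1, -4·x·y + 8·y]].
At the point, J = [[8.0000, -0.5000], [-20.0000, 30.0000]] (det J = 230.0000).
Solving J·Δ = −F gives Δ = (1.2136, -0.5826).
Then the next iterate is (x, y)₁ = (0.7136, 2.4174).
Re-evaluating at (0.7136, 2.4174): F = (0.464931, 10.830612), so ‖F‖₂ = 10.8406.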